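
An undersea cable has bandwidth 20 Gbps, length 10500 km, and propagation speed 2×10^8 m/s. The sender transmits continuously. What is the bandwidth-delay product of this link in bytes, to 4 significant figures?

Propagation delay = 10500000 / 200000000 = 0.0525 s.
BDP = R × t_prop = 20000000000 × 0.0525 = 1050000000 bits.
In bytes: 1050000000/8 = 131300000 bytes.

131300000 bytes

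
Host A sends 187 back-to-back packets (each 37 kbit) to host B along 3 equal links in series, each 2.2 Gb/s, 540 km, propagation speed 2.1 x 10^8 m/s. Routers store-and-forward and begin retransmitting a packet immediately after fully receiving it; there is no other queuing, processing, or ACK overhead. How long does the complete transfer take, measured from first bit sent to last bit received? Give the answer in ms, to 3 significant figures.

Per-hop transmission t_tx = L/R = 37000/2200000000 = 0.0168182 ms.
Per-hop propagation t_prop = 540000/210000000 = 2.57143 ms.
Pipeline fill: first packet needs 3·t_tx to clear all hops; remaining 186 packets each add one t_tx.
Total = (3+187-1)·t_tx + 3·t_prop = 189·0.0168182 + 3·2.57143 = 10.9 ms.

10.9 ms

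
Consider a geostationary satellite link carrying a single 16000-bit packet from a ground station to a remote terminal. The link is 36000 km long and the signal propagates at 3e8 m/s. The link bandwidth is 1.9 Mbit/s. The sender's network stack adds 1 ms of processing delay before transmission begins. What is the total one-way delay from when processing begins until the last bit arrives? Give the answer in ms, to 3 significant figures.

Transmission delay = L/R = 16000 / 1900000 = 8.42105 ms.
Propagation delay = d/s = 36000000 m / 300000000 m/s = 120 ms.
Plus processing delay 1 ms = 1 ms.
Total = 129 ms.

129 ms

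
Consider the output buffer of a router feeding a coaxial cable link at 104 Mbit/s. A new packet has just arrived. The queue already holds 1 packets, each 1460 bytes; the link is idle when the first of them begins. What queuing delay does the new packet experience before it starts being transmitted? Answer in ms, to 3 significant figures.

Each queued packet: L/R = 11680/104000000 = 0.112308 ms.
1 queued → 0.112308 ms.
Queuing delay = 0.112 ms.

0.112 ms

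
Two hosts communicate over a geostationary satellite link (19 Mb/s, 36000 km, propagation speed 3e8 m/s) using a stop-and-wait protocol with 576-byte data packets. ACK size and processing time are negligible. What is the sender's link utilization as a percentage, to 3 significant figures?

t_tx = L/R = 4608/19000000 = 0.000242526 s.
t_prop = 36000000/300000000 = 0.12 s; RTT = 0.24 s.
Cycle = t_tx + RTT = 0.240243 s.
Utilization = t_tx / cycle = 0.000242526/0.240243 = 0.101 %.

0.101 %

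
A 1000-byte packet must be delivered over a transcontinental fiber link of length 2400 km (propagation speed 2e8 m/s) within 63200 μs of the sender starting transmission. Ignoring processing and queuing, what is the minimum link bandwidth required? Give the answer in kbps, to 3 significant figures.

156 kbps

L = 8000 bits.
Propagation delay = 2400000 / 200000000 = 12000 μs.
Transmission budget = 63200 − 12000 = 51200 μs.
R ≥ L / t_tx = 8000 bits / 0.0512 s = 156 kbps.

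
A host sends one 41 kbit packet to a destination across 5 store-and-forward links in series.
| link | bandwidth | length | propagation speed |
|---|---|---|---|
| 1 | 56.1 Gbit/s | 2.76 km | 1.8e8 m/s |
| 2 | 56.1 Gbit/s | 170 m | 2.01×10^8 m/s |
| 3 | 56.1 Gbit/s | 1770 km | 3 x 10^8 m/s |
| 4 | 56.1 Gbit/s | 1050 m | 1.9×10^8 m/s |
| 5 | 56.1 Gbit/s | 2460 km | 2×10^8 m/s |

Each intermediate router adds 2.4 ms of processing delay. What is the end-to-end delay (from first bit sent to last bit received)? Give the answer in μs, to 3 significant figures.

27800 μs

L = 41000 bits.
Transmission delay per hop = L/R = 41000/56100000000 = 0.730838 μs; 5 hops → 3.65419 μs.
Propagation delays (d/s per hop): 15.3333, 0.845771, 5900, 5.52632, 12300 μs; sum = 18221.7 μs.
Processing at 4 router(s): 4 × 2.4 ms = 9600 μs.
End-to-end = 27800 μs.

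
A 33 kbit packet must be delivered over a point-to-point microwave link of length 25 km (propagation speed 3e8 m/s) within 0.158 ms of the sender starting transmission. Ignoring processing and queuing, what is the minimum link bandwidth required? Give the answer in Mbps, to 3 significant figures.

Propagation delay = 25000 / 300000000 = 0.0833333 ms.
Transmission budget = 0.158 − 0.0833333 = 0.0746667 ms.
R ≥ L / t_tx = 33000 bits / 7.46667e-05 s = 442 Mbps.

442 Mbps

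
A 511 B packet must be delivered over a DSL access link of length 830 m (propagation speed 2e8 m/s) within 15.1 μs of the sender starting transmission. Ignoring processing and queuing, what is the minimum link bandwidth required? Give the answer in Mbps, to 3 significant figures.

L = 4088 bits.
Propagation delay = 830 / 200000000 = 4.15 μs.
Transmission budget = 15.1 − 4.15 = 10.95 μs.
R ≥ L / t_tx = 4088 bits / 1.095e-05 s = 373 Mbps.

373 Mbps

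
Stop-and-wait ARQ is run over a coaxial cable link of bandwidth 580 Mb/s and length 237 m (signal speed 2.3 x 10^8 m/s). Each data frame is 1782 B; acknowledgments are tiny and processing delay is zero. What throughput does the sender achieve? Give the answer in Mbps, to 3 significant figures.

t_tx = L/R = 14256/580000000 = 2.45793e-05 s.
t_prop = 237/2.3e+08 = 1.03043e-06 s; RTT = 2.06087e-06 s.
Cycle = t_tx + RTT = 2.66402e-05 s.
Throughput = L / cycle = 14256 / 2.66402e-05 = 535 Mbps.

535 Mbps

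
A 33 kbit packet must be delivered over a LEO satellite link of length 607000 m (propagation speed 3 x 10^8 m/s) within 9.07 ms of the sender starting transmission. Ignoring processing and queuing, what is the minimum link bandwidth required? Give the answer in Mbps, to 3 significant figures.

Propagation delay = 607000 / 300000000 = 2.02333 ms.
Transmission budget = 9.07 − 2.02333 = 7.04667 ms.
R ≥ L / t_tx = 33000 bits / 0.00704667 s = 4.68 Mbps.

4.68 Mbps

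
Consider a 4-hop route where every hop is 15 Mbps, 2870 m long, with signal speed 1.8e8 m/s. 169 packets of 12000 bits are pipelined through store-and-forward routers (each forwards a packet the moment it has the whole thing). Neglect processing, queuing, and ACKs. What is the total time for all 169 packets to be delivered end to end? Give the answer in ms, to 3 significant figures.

Per-hop transmission t_tx = L/R = 12000/15000000 = 0.8 ms.
Per-hop propagation t_prop = 2870/180000000 = 0.0159444 ms.
Pipeline fill: first packet needs 4·t_tx to clear all hops; remaining 168 packets each add one t_tx.
Total = (4+169-1)·t_tx + 4·t_prop = 172·0.8 + 4·0.0159444 = 138 ms.

138 ms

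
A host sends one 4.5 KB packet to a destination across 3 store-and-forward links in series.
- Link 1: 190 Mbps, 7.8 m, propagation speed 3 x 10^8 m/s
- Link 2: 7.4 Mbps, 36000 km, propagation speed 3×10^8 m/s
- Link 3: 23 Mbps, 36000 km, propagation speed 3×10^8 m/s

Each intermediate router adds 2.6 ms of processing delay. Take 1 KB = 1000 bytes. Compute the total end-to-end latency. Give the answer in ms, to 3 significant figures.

L = 36000 bits.
Transmission delays (L/R per hop): 0.189474, 4.86486, 1.56522 ms; sum = 6.61956 ms.
Propagation delays (d/s per hop): 2.6e-05, 120, 120 ms; sum = 240 ms.
Processing at 2 router(s): 2 × 2.6 ms = 5.2 ms.
End-to-end = 252 ms.

252 ms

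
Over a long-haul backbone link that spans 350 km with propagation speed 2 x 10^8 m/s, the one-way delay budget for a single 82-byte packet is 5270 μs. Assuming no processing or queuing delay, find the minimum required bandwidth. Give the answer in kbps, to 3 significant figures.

L = 656 bits.
Propagation delay = 350000 / 200000000 = 1750 μs.
Transmission budget = 5270 − 1750 = 3520 μs.
R ≥ L / t_tx = 656 bits / 0.00352 s = 186 kbps.

186 kbps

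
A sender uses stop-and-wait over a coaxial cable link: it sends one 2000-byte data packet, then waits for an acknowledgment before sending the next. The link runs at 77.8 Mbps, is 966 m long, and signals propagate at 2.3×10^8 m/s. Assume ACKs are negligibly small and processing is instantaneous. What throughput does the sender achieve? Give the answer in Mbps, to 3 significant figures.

74.7 Mbps

t_tx = L/R = 16000/77800000 = 0.000205656 s.
t_prop = 966/2.3e+08 = 4.2e-06 s; RTT = 8.4e-06 s.
Cycle = t_tx + RTT = 0.000214056 s.
Throughput = L / cycle = 16000 / 0.000214056 = 74.7 Mbps.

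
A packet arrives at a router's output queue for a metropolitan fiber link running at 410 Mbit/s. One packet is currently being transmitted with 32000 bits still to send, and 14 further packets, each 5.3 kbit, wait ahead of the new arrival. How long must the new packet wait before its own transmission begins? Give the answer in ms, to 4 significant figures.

0.2590 ms

Each queued packet: L/R = 5300/410000000 = 0.0129268 ms.
14 queued → 0.180976 ms.
Plus remaining 32000 bits of current packet: 0.0780488 ms.
Queuing delay = 0.2590 ms.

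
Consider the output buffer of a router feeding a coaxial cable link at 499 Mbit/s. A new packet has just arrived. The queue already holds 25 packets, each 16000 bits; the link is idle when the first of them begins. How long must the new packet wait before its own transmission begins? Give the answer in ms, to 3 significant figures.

Each queued packet: L/R = 16000/499000000 = 0.0320641 ms.
25 queued → 0.801603 ms.
Queuing delay = 0.802 ms.

0.802 ms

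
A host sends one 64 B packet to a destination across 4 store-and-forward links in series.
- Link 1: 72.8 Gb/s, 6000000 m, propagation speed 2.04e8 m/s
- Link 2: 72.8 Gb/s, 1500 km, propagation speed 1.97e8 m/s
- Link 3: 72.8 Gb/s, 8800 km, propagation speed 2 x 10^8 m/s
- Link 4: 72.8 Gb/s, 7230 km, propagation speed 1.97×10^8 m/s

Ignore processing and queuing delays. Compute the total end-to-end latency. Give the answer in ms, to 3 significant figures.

L = 64 × 8 = 512 bits.
Transmission delay per hop = L/R = 512/72800000000 = 7.03297e-06 ms; 4 hops → 2.81319e-05 ms.
Propagation delays (d/s per hop): 29.4118, 7.61421, 44, 36.7005 ms; sum = 117.726 ms.
End-to-end = 118 ms.

118 ms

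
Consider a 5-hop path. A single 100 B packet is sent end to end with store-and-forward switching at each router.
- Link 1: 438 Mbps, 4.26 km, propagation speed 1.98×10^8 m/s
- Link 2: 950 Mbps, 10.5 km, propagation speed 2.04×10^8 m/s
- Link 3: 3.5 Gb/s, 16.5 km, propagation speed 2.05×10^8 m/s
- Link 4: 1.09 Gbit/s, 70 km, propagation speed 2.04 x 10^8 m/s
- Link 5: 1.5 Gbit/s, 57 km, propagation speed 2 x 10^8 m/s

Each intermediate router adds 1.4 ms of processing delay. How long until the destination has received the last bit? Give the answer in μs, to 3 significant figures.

L = 100 × 8 = 800 bits.
Transmission delays (L/R per hop): 1.82648, 0.842105, 0.228571, 0.733945, 0.533333 μs; sum = 4.16444 μs.
Propagation delays (d/s per hop): 21.5152, 51.4706, 80.4878, 343.137, 285 μs; sum = 781.611 μs.
Processing at 4 router(s): 4 × 1.4 ms = 5600 μs.
End-to-end = 6390 μs.

6390 μs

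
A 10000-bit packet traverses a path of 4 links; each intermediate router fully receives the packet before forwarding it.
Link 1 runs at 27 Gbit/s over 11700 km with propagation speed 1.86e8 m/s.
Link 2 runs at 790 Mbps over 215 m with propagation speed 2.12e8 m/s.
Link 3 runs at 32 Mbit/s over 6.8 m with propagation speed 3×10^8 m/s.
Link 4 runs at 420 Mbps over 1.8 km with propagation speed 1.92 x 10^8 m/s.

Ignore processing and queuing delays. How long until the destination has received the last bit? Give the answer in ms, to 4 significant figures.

Transmission delays (L/R per hop): 0.00037037, 0.0126582, 0.3125, 0.0238095 ms; sum = 0.349338 ms.
Propagation delays (d/s per hop): 62.9032, 0.00101415, 2.26667e-05, 0.009375 ms; sum = 62.9136 ms.
End-to-end = 63.26 ms.

63.26 ms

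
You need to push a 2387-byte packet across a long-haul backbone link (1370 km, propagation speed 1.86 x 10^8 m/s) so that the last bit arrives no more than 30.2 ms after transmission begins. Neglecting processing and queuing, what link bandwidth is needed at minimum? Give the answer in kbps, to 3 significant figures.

L = 19096 bits.
Propagation delay = 1370000 / 186000000 = 7.36559 ms.
Transmission budget = 30.2 − 7.36559 = 22.8344 ms.
R ≥ L / t_tx = 19096 bits / 0.0228344 s = 836 kbps.

836 kbps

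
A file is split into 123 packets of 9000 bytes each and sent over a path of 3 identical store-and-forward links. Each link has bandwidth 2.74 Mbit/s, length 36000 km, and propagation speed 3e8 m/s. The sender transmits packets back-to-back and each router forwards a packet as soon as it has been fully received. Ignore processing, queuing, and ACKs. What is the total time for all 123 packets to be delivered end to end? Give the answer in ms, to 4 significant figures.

Per-hop transmission t_tx = L/R = 72000/2740000 = 26.2774 ms.
Per-hop propagation t_prop = 36000000/300000000 = 120 ms.
Pipeline fill: first packet needs 3·t_tx to clear all hops; remaining 122 packets each add one t_tx.
Total = (3+123-1)·t_tx + 3·t_prop = 125·26.2774 + 3·120 = 3645 ms.

3645 ms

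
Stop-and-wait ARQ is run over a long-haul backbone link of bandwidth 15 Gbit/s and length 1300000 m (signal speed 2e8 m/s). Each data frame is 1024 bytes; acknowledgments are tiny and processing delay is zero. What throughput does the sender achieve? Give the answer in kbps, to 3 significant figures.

t_tx = L/R = 8192/15000000000 = 5.46133e-07 s.
t_prop = 1300000/200000000 = 0.0065 s; RTT = 0.013 s.
Cycle = t_tx + RTT = 0.0130005 s.
Throughput = L / cycle = 8192 / 0.0130005 = 630 kbps.

630 kbps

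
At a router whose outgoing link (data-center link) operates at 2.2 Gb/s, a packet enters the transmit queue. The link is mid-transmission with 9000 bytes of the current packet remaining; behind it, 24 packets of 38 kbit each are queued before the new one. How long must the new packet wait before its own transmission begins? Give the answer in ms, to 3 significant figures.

0.447 ms

Each queued packet: L/R = 38000/2200000000 = 0.0172727 ms.
24 queued → 0.414545 ms.
Plus remaining 72000 bits of current packet: 0.0327273 ms.
Queuing delay = 0.447 ms.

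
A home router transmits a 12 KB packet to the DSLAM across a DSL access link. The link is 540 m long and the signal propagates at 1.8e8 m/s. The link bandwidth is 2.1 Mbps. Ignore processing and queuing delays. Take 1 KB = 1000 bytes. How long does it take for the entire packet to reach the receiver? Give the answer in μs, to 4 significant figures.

45720 μs

L = 96000 bits.
Transmission delay = L/R = 96000 / 2100000 = 45714.3 μs.
Propagation delay = d/s = 540 m / 180000000 m/s = 3 μs.
Total = 45720 μs.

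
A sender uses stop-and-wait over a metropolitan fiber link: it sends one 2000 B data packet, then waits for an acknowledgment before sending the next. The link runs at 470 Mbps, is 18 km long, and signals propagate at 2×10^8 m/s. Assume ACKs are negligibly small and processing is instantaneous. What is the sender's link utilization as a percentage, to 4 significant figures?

15.90 %

t_tx = L/R = 16000/470000000 = 3.40426e-05 s.
t_prop = 18000/200000000 = 9e-05 s; RTT = 0.00018 s.
Cycle = t_tx + RTT = 0.000214043 s.
Utilization = t_tx / cycle = 3.40426e-05/0.000214043 = 15.90 %.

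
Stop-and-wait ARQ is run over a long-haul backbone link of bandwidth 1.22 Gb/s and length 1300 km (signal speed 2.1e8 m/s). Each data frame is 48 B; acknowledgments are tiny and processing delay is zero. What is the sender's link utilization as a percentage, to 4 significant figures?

0.002542 %

t_tx = L/R = 384/1220000000 = 3.14754e-07 s.
t_prop = 1300000/210000000 = 0.00619048 s; RTT = 0.012381 s.
Cycle = t_tx + RTT = 0.0123813 s.
Utilization = t_tx / cycle = 3.14754e-07/0.0123813 = 0.002542 %.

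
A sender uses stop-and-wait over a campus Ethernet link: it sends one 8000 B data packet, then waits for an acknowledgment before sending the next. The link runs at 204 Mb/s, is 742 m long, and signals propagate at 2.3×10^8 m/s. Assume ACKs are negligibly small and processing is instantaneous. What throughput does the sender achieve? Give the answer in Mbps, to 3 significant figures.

t_tx = L/R = 64000/204000000 = 0.000313725 s.
t_prop = 742/2.3e+08 = 3.22609e-06 s; RTT = 6.45217e-06 s.
Cycle = t_tx + RTT = 0.000320178 s.
Throughput = L / cycle = 64000 / 0.000320178 = 200 Mbps.

200 Mbps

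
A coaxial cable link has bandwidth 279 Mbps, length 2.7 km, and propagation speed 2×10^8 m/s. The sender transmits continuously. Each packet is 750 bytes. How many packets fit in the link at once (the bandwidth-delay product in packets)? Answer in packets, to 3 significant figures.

Propagation delay = 2700 / 200000000 = 1.35e-05 s.
BDP = R × t_prop = 279000000 × 1.35e-05 = 3766.5 bits.
In packets of 6000 bits: 0.628 packets.

0.628 packets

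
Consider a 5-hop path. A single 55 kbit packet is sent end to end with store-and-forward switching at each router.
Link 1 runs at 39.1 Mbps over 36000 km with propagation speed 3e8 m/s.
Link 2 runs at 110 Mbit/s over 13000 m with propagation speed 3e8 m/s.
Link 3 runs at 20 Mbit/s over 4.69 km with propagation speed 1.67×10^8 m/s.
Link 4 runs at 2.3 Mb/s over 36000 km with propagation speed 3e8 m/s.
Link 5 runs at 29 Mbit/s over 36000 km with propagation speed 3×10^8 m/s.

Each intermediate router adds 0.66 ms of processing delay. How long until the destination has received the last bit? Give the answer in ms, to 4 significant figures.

393.2 ms

L = 55000 bits.
Transmission delays (L/R per hop): 1.40665, 0.5, 2.75, 23.913, 1.89655 ms; sum = 30.4662 ms.
Propagation delays (d/s per hop): 120, 0.0433333, 0.0280838, 120, 120 ms; sum = 360.071 ms.
Processing at 4 router(s): 4 × 0.66 ms = 2.64 ms.
End-to-end = 393.2 ms.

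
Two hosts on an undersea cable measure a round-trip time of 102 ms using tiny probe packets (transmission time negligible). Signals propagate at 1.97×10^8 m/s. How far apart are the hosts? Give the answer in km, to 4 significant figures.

10050 km

One-way propagation = RTT/2 = 51 ms.
d = s × t = 197000000 × 0.051 = 10050 km.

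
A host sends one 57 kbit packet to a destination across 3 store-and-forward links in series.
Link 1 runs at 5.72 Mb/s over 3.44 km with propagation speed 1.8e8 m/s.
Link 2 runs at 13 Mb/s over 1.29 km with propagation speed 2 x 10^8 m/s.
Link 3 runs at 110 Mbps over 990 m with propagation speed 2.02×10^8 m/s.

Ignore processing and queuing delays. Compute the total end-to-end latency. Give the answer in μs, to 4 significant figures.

L = 57000 bits.
Transmission delays (L/R per hop): 9965.03, 4384.62, 518.182 μs; sum = 14867.8 μs.
Propagation delays (d/s per hop): 19.1111, 6.45, 4.90099 μs; sum = 30.4621 μs.
End-to-end = 14900 μs.

14900 μs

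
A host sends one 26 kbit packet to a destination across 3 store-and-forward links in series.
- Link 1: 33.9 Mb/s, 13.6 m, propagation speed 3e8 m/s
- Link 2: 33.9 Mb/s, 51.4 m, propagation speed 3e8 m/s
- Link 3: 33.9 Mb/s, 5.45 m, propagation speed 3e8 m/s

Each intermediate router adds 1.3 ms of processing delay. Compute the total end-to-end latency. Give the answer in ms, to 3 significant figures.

4.90 ms

L = 26000 bits.
Transmission delay per hop = L/R = 26000/33900000 = 0.766962 ms; 3 hops → 2.30088 ms.
Propagation delays (d/s per hop): 4.53333e-05, 0.000171333, 1.81667e-05 ms; sum = 0.000234833 ms.
Processing at 2 router(s): 2 × 1.3 ms = 2.6 ms.
End-to-end = 4.90 ms.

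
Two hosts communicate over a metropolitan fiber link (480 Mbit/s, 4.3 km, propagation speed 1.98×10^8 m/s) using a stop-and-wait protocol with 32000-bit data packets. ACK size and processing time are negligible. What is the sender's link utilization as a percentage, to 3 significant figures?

t_tx = L/R = 32000/480000000 = 6.66667e-05 s.
t_prop = 4300/198000000 = 2.17172e-05 s; RTT = 4.34343e-05 s.
Cycle = t_tx + RTT = 0.000110101 s.
Utilization = t_tx / cycle = 6.66667e-05/0.000110101 = 60.6 %.

60.6 %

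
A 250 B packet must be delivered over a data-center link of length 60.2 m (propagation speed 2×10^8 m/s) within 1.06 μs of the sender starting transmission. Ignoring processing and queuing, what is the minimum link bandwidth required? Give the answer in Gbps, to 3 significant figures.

2.64 Gbps

L = 2000 bits.
Propagation delay = 60.2 / 200000000 = 0.301 μs.
Transmission budget = 1.06 − 0.301 = 0.759 μs.
R ≥ L / t_tx = 2000 bits / 7.59e-07 s = 2.64 Gbps.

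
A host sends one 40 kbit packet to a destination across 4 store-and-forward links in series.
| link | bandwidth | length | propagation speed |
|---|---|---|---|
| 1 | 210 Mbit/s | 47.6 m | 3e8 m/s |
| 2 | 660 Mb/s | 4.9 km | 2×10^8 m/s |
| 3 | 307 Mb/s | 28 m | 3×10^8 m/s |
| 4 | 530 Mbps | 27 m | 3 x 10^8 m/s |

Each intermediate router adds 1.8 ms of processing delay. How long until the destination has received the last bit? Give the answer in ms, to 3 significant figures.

L = 40000 bits.
Transmission delays (L/R per hop): 0.190476, 0.0606061, 0.130293, 0.0754717 ms; sum = 0.456847 ms.
Propagation delays (d/s per hop): 0.000158667, 0.0245, 9.33333e-05, 9e-05 ms; sum = 0.024842 ms.
Processing at 3 router(s): 3 × 1.8 ms = 5.4 ms.
End-to-end = 5.88 ms.

5.88 ms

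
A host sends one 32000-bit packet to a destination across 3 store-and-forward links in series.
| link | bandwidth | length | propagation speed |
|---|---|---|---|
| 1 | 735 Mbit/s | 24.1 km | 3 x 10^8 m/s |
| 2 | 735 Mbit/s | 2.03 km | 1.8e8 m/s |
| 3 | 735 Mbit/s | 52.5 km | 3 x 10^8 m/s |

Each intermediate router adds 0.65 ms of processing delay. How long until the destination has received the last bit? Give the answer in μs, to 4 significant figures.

Transmission delay per hop = L/R = 32000/735000000 = 43.5374 μs; 3 hops → 130.612 μs.
Propagation delays (d/s per hop): 80.3333, 11.2778, 175 μs; sum = 266.611 μs.
Processing at 2 router(s): 2 × 0.65 ms = 1300 μs.
End-to-end = 1697 μs.

1697 μs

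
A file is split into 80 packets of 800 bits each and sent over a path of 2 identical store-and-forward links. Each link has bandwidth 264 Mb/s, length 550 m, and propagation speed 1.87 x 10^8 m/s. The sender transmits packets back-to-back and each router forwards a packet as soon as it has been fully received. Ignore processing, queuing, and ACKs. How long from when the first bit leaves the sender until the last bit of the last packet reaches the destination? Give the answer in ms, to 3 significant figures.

0.251 ms

Per-hop transmission t_tx = L/R = 800/264000000 = 0.0030303 ms.
Per-hop propagation t_prop = 550/187000000 = 0.00294118 ms.
Pipeline fill: first packet needs 2·t_tx to clear all hops; remaining 79 packets each add one t_tx.
Total = (2+80-1)·t_tx + 2·t_prop = 81·0.0030303 + 2·0.00294118 = 0.251 ms.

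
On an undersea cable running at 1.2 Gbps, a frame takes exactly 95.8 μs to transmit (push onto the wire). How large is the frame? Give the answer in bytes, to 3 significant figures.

L = R × t_tx = 1200000000 b/s × 9.58e-05 s = 114960 bits.
In bytes: 114960 / 8 = 14400 bytes.

14400 bytes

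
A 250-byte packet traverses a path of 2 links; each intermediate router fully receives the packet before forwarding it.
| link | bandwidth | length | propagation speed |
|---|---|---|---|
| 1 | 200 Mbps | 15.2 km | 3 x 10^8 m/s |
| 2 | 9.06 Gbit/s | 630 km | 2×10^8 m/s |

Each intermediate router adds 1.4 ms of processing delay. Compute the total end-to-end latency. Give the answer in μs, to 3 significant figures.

L = 250 × 8 = 2000 bits.
Transmission delays (L/R per hop): 10, 0.220751 μs; sum = 10.2208 μs.
Propagation delays (d/s per hop): 50.6667, 3150 μs; sum = 3200.67 μs.
Processing at 1 router(s): 1 × 1.4 ms = 1400 μs.
End-to-end = 4610 μs.

4610 μs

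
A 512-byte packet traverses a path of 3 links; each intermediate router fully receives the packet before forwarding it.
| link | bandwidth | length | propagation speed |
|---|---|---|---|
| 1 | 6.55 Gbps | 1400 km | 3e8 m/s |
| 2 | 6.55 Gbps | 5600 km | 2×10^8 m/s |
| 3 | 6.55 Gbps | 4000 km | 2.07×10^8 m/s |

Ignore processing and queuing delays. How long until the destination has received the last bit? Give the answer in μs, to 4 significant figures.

L = 512 × 8 = 4096 bits.
Transmission delay per hop = L/R = 4096/6550000000 = 0.625344 μs; 3 hops → 1.87603 μs.
Propagation delays (d/s per hop): 4666.67, 28000, 19323.7 μs; sum = 51990.3 μs.
End-to-end = 51990 μs.

51990 μs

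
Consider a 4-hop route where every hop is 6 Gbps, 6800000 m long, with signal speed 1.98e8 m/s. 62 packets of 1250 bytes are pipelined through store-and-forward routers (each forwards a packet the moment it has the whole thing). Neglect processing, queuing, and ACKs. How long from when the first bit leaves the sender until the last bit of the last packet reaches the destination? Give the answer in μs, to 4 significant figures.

Per-hop transmission t_tx = L/R = 10000/6000000000 = 1.66667 μs.
Per-hop propagation t_prop = 6800000/198000000 = 34343.4 μs.
Pipeline fill: first packet needs 4·t_tx to clear all hops; remaining 61 packets each add one t_tx.
Total = (4+62-1)·t_tx + 4·t_prop = 65·1.66667 + 4·34343.4 = 137500 μs.

137500 μs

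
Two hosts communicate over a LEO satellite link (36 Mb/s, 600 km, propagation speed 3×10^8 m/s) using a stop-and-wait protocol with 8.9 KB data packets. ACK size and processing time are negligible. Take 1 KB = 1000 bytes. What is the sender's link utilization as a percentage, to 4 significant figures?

33.09 %

t_tx = L/R = 71200/36000000 = 0.00197778 s.
t_prop = 600000/300000000 = 0.002 s; RTT = 0.004 s.
Cycle = t_tx + RTT = 0.00597778 s.
Utilization = t_tx / cycle = 0.00197778/0.00597778 = 33.09 %.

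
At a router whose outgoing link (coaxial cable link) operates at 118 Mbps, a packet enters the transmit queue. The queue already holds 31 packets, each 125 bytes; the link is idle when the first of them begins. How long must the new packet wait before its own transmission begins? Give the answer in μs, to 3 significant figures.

Each queued packet: L/R = 1000/118000000 = 8.47458 μs.
31 queued → 262.712 μs.
Queuing delay = 263 μs.

263 μs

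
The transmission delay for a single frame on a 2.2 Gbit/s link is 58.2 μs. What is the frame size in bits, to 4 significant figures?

128000 bits

L = R × t_tx = 2200000000 b/s × 5.82e-05 s = 128040 bits.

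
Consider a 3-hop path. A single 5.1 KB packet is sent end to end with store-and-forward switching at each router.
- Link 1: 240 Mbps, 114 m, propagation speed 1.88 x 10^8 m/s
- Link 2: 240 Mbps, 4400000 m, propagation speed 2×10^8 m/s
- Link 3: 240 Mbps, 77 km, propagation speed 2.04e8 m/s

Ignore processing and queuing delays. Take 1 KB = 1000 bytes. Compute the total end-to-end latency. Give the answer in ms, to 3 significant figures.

L = 40800 bits.
Transmission delay per hop = L/R = 40800/240000000 = 0.17 ms; 3 hops → 0.51 ms.
Propagation delays (d/s per hop): 0.000606383, 22, 0.377451 ms; sum = 22.3781 ms.
End-to-end = 22.9 ms.

22.9 ms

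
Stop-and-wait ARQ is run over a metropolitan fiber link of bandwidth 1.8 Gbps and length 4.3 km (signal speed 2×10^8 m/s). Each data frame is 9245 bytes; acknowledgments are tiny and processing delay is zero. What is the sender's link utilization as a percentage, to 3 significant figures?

48.9 %

t_tx = L/R = 73960/1800000000 = 4.10889e-05 s.
t_prop = 4300/200000000 = 2.15e-05 s; RTT = 4.3e-05 s.
Cycle = t_tx + RTT = 8.40889e-05 s.
Utilization = t_tx / cycle = 4.10889e-05/8.40889e-05 = 48.9 %.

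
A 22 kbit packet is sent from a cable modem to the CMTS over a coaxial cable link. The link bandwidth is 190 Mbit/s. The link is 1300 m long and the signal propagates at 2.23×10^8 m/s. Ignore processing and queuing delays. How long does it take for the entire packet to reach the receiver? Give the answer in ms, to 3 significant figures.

L = 22000 bits.
Transmission delay = L/R = 22000 / 190000000 = 0.115789 ms.
Propagation delay = d/s = 1300 m / 223000000 m/s = 0.0058296 ms.
Total = 0.122 ms.

0.122 ms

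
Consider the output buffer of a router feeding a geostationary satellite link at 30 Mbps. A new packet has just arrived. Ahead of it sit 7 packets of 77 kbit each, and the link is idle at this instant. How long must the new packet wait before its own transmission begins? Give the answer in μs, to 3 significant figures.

Each queued packet: L/R = 77000/30000000 = 2566.67 μs.
7 queued → 17966.7 μs.
Queuing delay = 18000 μs.

18000 μs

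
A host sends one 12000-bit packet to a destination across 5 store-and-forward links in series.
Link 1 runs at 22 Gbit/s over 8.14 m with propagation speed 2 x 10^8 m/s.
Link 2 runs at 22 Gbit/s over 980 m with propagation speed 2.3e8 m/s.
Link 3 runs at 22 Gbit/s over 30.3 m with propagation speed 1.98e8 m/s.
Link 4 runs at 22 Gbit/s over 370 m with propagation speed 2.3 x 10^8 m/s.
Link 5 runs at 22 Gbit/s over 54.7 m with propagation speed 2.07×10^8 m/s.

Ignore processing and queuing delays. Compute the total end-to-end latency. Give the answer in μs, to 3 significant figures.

Transmission delay per hop = L/R = 12000/22000000000 = 0.545455 μs; 5 hops → 2.72727 μs.
Propagation delays (d/s per hop): 0.0407, 4.26087, 0.15303, 1.6087, 0.264251 μs; sum = 6.32755 μs.
End-to-end = 9.05 μs.

9.05 μs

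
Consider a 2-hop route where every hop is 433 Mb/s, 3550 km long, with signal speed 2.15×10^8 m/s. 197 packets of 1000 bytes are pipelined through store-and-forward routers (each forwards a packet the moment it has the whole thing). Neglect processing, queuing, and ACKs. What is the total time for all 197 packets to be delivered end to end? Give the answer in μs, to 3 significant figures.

36700 μs

Per-hop transmission t_tx = L/R = 8000/433000000 = 18.4758 μs.
Per-hop propagation t_prop = 3550000/215000000 = 16511.6 μs.
Pipeline fill: first packet needs 2·t_tx to clear all hops; remaining 196 packets each add one t_tx.
Total = (2+197-1)·t_tx + 2·t_prop = 198·18.4758 + 2·16511.6 = 36700 μs.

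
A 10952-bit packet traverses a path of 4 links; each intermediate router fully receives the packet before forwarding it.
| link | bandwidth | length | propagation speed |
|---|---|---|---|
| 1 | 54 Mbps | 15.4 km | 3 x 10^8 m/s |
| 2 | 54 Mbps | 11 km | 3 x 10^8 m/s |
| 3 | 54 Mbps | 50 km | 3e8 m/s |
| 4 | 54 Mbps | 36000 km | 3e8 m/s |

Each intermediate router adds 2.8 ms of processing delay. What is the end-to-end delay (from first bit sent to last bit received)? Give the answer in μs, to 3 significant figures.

Transmission delay per hop = L/R = 10952/54000000 = 202.815 μs; 4 hops → 811.259 μs.
Propagation delays (d/s per hop): 51.3333, 36.6667, 166.667, 120000 μs; sum = 120255 μs.
Processing at 3 router(s): 3 × 2.8 ms = 8400 μs.
End-to-end = 129000 μs.

129000 μs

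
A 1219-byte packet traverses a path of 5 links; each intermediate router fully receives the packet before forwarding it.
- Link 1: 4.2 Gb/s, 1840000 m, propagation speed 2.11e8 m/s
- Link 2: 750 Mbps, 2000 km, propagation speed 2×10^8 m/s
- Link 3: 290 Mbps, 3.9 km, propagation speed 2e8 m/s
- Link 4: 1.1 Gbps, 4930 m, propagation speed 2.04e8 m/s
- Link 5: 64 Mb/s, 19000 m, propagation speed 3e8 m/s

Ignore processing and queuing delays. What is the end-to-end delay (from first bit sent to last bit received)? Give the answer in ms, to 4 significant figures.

L = 1219 × 8 = 9752 bits.
Transmission delays (L/R per hop): 0.0023219, 0.0130027, 0.0336276, 0.00886545, 0.152375 ms; sum = 0.210193 ms.
Propagation delays (d/s per hop): 8.72038, 10, 0.0195, 0.0241667, 0.0633333 ms; sum = 18.8274 ms.
End-to-end = 19.04 ms.

19.04 ms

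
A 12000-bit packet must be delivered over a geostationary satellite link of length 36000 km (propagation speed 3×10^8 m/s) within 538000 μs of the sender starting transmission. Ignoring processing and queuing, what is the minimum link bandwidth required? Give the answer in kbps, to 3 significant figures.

Propagation delay = 36000000 / 300000000 = 120000 μs.
Transmission budget = 538000 − 120000 = 418000 μs.
R ≥ L / t_tx = 12000 bits / 0.418 s = 28.7 kbps.

28.7 kbps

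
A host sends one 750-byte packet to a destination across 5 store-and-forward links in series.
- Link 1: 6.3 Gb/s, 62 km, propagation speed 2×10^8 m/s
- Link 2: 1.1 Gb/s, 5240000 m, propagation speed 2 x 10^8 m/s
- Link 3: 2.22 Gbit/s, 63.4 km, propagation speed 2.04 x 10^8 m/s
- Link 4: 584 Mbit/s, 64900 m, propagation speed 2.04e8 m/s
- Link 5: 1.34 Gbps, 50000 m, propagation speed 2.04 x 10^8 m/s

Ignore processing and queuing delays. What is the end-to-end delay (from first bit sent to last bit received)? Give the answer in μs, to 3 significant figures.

L = 750 × 8 = 6000 bits.
Transmission delays (L/R per hop): 0.952381, 5.45455, 2.7027, 10.274, 4.47761 μs; sum = 23.8612 μs.
Propagation delays (d/s per hop): 310, 26200, 310.784, 318.137, 245.098 μs; sum = 27384 μs.
End-to-end = 27400 μs.

27400 μs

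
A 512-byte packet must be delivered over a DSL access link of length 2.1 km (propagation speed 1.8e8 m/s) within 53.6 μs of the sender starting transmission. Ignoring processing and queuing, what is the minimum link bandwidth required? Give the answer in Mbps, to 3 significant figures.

L = 4096 bits.
Propagation delay = 2100 / 180000000 = 11.6667 μs.
Transmission budget = 53.6 − 11.6667 = 41.9333 μs.
R ≥ L / t_tx = 4096 bits / 4.19333e-05 s = 97.7 Mbps.

97.7 Mbps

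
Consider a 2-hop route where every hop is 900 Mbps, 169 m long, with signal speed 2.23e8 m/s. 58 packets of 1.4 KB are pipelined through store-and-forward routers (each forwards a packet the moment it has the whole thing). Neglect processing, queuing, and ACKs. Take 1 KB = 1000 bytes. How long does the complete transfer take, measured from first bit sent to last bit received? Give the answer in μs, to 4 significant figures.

735.7 μs

Per-hop transmission t_tx = L/R = 11200/900000000 = 12.4444 μs.
Per-hop propagation t_prop = 169/223000000 = 0.757848 μs.
Pipeline fill: first packet needs 2·t_tx to clear all hops; remaining 57 packets each add one t_tx.
Total = (2+58-1)·t_tx + 2·t_prop = 59·12.4444 + 2·0.757848 = 735.7 μs.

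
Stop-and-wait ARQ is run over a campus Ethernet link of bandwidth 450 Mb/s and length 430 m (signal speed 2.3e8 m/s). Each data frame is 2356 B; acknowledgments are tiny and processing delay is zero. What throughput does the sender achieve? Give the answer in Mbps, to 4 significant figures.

413.1 Mbps

t_tx = L/R = 18848/450000000 = 4.18844e-05 s.
t_prop = 430/2.3e+08 = 1.86957e-06 s; RTT = 3.73913e-06 s.
Cycle = t_tx + RTT = 4.56236e-05 s.
Throughput = L / cycle = 18848 / 4.56236e-05 = 413.1 Mbps.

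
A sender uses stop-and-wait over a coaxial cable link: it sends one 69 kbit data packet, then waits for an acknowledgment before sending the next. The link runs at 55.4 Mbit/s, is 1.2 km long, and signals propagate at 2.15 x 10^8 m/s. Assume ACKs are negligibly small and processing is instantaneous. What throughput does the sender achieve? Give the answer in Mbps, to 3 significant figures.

t_tx = L/R = 69000/55400000 = 0.00124549 s.
t_prop = 1200/215000000 = 5.5814e-06 s; RTT = 1.11628e-05 s.
Cycle = t_tx + RTT = 0.00125665 s.
Throughput = L / cycle = 69000 / 0.00125665 = 54.9 Mbps.

54.9 Mbps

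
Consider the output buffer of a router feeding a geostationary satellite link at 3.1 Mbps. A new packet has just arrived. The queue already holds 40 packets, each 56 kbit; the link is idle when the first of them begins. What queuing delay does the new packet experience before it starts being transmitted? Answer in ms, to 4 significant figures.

Each queued packet: L/R = 56000/3100000 = 18.0645 ms.
40 queued → 722.581 ms.
Queuing delay = 722.6 ms.

722.6 ms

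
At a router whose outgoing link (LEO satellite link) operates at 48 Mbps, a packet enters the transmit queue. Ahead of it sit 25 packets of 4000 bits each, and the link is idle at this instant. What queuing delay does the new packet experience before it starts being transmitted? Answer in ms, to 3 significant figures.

Each queued packet: L/R = 4000/48000000 = 0.0833333 ms.
25 queued → 2.08333 ms.
Queuing delay = 2.08 ms.

2.08 ms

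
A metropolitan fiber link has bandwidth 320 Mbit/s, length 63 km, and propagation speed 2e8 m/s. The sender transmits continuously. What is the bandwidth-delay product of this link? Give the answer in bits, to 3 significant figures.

101000 bits

Propagation delay = 63000 / 200000000 = 0.000315 s.
BDP = R × t_prop = 320000000 × 0.000315 = 100800 bits.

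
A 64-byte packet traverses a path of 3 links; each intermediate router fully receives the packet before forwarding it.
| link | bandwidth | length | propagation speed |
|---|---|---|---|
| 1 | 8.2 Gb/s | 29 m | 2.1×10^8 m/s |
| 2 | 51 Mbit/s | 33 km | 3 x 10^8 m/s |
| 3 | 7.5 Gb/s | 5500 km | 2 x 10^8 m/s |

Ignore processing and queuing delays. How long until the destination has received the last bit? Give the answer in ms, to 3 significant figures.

L = 64 × 8 = 512 bits.
Transmission delays (L/R per hop): 6.2439e-05, 0.0100392, 6.82667e-05 ms; sum = 0.0101699 ms.
Propagation delays (d/s per hop): 0.000138095, 0.11, 27.5 ms; sum = 27.6101 ms.
End-to-end = 27.6 ms.

27.6 ms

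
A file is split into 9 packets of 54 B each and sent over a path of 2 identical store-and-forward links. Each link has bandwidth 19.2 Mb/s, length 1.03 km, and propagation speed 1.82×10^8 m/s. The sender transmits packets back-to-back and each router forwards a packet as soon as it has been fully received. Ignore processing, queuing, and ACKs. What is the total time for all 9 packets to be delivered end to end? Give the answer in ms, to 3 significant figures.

0.236 ms

Per-hop transmission t_tx = L/R = 432/19200000 = 0.0225 ms.
Per-hop propagation t_prop = 1030/182000000 = 0.00565934 ms.
Pipeline fill: first packet needs 2·t_tx to clear all hops; remaining 8 packets each add one t_tx.
Total = (2+9-1)·t_tx + 2·t_prop = 10·0.0225 + 2·0.00565934 = 0.236 ms.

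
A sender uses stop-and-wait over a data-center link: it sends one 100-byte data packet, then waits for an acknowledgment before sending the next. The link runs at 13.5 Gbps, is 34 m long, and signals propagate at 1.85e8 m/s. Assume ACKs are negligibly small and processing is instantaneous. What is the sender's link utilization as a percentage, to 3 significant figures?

13.9 %

t_tx = L/R = 800/13500000000 = 5.92593e-08 s.
t_prop = 34/185000000 = 1.83784e-07 s; RTT = 3.67568e-07 s.
Cycle = t_tx + RTT = 4.26827e-07 s.
Utilization = t_tx / cycle = 5.92593e-08/4.26827e-07 = 13.9 %.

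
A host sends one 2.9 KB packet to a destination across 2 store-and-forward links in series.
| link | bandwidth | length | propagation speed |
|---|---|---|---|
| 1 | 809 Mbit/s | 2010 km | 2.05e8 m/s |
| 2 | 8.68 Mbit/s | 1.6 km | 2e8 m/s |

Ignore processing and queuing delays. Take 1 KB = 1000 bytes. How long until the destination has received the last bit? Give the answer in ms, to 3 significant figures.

12.5 ms

L = 23200 bits.
Transmission delays (L/R per hop): 0.0286774, 2.67281 ms; sum = 2.70149 ms.
Propagation delays (d/s per hop): 9.80488, 0.008 ms; sum = 9.81288 ms.
End-to-end = 12.5 ms.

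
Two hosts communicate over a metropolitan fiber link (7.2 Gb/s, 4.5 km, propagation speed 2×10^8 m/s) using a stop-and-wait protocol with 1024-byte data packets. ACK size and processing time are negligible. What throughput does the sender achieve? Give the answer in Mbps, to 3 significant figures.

t_tx = L/R = 8192/7200000000 = 1.13778e-06 s.
t_prop = 4500/200000000 = 2.25e-05 s; RTT = 4.5e-05 s.
Cycle = t_tx + RTT = 4.61378e-05 s.
Throughput = L / cycle = 8192 / 4.61378e-05 = 178 Mbps.

178 Mbps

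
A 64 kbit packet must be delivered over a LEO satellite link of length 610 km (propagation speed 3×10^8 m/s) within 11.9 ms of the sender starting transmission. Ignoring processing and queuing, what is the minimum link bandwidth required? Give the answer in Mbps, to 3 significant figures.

Propagation delay = 610000 / 300000000 = 2.03333 ms.
Transmission budget = 11.9 − 2.03333 = 9.86667 ms.
R ≥ L / t_tx = 64000 bits / 0.00986667 s = 6.49 Mbps.

6.49 Mbps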